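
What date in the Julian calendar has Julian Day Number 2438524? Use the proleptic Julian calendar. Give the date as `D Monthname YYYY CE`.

25 April 1964 CE

The Gregorian equivalent of JDN 2438524 is 8 May 1964.
In the Julian calendar that day is 25 April 1964 CE.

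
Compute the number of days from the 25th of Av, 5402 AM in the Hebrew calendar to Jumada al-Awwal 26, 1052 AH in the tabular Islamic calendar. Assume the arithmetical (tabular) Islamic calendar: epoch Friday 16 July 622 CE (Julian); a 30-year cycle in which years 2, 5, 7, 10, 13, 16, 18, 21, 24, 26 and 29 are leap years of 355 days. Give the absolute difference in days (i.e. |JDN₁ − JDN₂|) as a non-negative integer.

1

First date → JDN 2321021; second date → JDN 2321022.
The interval is |2321021 − 2321022| = 1 day.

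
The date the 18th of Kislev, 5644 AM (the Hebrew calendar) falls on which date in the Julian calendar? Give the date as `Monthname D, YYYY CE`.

The source date corresponds to 17 December 1883 in the Gregorian calendar (JDN 2409162).
That day falls on 5 December 1883 CE in the Julian calendar.

December 5, 1883 CE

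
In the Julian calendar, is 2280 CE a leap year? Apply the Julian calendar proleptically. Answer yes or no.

yes

2280 mod 4 = 0, so it is a leap year in the Julian calendar.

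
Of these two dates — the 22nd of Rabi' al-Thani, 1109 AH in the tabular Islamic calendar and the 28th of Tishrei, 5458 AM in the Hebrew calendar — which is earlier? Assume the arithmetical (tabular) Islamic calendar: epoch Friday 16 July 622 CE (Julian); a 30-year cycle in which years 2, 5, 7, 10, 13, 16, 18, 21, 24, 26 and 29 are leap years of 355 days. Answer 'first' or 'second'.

Converting both to JDN: 2341188 vs 2341163; the smaller is the second.

second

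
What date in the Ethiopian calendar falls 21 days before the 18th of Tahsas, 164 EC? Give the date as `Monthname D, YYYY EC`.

Hidar 27, 164 EC

Counting 21 days back from JDN 1783864 reaches JDN 1783843, which is Hidar 27, 164 EC.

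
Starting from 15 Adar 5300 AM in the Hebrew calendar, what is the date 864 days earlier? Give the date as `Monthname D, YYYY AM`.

Counting 864 days back from JDN 2283596 reaches JDN 2282732, which is Cheshvan 7, 5298 AM.

Cheshvan 7, 5298 AM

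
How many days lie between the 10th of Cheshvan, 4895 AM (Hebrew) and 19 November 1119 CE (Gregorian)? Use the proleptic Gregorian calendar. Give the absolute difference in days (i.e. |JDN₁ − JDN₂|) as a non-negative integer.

First date → JDN 2135553; second date → JDN 2130088.
The interval is |2135553 − 2130088| = 5465 days.

5465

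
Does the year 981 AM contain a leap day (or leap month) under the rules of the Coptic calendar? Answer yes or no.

981 mod 4 = 1; in the Coptic calendar a year is leap when year mod 4 = 3, so it is a common year.

no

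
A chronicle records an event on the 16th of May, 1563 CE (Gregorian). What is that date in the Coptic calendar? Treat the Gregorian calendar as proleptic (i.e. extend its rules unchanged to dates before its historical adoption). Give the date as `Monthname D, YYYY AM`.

Both dates share Julian Day Number 2292069; in the Coptic calendar that is 11 Pashons 1279 AM.

Pashons 11, 1279 AM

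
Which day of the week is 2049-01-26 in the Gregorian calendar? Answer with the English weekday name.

JDN 2469468 mod 7 = 1, and JDN 0 was a Monday, so this is a Tuesday.

Tuesday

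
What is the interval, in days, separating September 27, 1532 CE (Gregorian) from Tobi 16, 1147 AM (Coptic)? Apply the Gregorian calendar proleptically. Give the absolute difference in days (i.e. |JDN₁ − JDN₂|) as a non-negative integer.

JDN of the first date = 2280881.
JDN of the second date = 2243741.
|2243741 − 2280881| = 37140.

37140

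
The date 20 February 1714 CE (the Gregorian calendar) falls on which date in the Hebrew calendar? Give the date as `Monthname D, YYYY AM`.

Julian Day Number of the source date = 2347136.
Converting JDN 2347136 to the Hebrew calendar gives 5 Adar 5474 AM.

Adar 5, 5474 AM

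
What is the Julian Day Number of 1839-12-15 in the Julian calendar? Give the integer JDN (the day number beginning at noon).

2393101

In the Gregorian calendar the same day is 27 December 1839.
JDN 2299161 is 15 October 1582 CE (Gregorian); the target day is +93940 days from there, so JDN = 2393101.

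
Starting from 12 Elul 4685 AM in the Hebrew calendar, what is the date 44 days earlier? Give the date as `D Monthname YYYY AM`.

Counting 44 days back from JDN 2059161 reaches JDN 2059117, which is 27 Tammuz 4685 AM.

27 Tammuz 4685 AM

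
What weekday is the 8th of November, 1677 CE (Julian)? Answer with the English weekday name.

Thursday

This is JDN 2333894 (18 November 1677 Gregorian).
2333894 ≡ 3 (mod 7); counting from Monday = 0 gives Thursday.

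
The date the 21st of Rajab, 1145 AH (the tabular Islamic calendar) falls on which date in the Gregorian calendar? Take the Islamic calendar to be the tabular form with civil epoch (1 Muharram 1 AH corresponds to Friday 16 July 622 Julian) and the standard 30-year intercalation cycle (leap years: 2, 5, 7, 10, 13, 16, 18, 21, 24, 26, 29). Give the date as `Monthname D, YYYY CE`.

January 7, 1733 CE

Both dates share Julian Day Number 2354032; in the Gregorian calendar that is 7 January 1733 CE.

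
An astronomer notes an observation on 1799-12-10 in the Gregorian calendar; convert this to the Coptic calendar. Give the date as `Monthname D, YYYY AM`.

Koiak 2, 1516 AM

Both dates share Julian Day Number 2378475; in the Coptic calendar that is 2 Koiak 1516 AM.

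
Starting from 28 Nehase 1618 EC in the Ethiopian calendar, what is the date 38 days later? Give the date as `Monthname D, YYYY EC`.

Tikimt 1, 1619 EC

The starting date is JDN 2315187; 2315187 + 38 = 2315225.
JDN 2315225 corresponds to Tikimt 1, 1619 EC.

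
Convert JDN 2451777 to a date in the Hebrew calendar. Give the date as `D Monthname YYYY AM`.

The Gregorian equivalent of JDN 2451777 is 20 August 2000.
In the Hebrew calendar that day is 19 Av 5760 AM.

19 Av 5760 AM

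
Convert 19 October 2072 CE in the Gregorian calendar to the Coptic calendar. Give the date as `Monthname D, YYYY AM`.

Both dates share Julian Day Number 2478135; in the Coptic calendar that is 9 Paopi 1789 AM.

Paopi 9, 1789 AM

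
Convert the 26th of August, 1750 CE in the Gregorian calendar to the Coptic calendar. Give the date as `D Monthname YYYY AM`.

Both dates share Julian Day Number 2360472; in the Coptic calendar that is 22 Mesori 1466 AM.

22 Mesori 1466 AM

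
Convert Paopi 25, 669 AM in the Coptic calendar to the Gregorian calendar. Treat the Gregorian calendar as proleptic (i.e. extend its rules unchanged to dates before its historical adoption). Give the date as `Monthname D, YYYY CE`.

Both dates share Julian Day Number 2069071; in the Gregorian calendar that is 27 October 952 CE.

October 27, 952 CE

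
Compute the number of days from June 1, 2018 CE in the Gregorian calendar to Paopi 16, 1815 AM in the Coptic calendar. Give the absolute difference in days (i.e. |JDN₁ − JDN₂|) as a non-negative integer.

JDN of the first date = 2458271.
JDN of the second date = 2487638.
|2487638 − 2458271| = 29367.

29367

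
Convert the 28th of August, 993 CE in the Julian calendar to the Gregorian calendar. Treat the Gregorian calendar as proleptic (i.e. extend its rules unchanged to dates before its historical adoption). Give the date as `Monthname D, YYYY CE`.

At this point the Julian calendar is 5 days behind the Gregorian.
28 August 993 Julian + 5 days → 2 September 993 Gregorian.

September 2, 993 CE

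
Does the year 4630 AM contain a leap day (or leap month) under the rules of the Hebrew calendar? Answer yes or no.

no

Hebrew year 4630 is year 13 of its 19-year Metonic cycle; leap years are at positions 3, 6, 8, 11, 14, 17, 19, so it is a common year (12 months).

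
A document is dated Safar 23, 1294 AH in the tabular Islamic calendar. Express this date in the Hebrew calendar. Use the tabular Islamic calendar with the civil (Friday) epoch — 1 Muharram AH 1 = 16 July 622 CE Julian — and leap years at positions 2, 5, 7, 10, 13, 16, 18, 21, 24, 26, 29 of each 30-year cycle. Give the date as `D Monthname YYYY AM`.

Both dates share Julian Day Number 2406688; in the Hebrew calendar that is 24 Adar 5637 AM.

24 Adar 5637 AM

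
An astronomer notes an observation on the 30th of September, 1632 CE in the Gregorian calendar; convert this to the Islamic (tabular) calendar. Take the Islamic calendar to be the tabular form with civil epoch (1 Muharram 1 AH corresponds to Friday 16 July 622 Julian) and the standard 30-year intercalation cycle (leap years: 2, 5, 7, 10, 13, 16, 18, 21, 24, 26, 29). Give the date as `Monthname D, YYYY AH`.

Rabi' al-Awwal 15, 1042 AH

Julian Day Number of the source date = 2317409.
Converting JDN 2317409 to the tabular Islamic calendar gives 15 Rabi' al-Awwal 1042 AH.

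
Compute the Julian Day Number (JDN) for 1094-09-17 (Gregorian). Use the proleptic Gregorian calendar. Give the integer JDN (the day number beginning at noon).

JDN 2400001 is 17 November 1858 CE (Gregorian), MJD 0; the target day is −279106 days from there, so JDN = 2120895.

2120895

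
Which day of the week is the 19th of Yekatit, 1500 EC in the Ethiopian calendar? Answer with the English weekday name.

Equivalently 24 February 1508 Gregorian, JDN 2271899.
Since JDN mod 7 = 0 (0 = Monday), the day is Monday.

Monday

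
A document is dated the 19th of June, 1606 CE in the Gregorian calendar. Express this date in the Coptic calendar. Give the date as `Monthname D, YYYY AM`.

Paoni 15, 1322 AM

Julian Day Number of the source date = 2307809.
Converting JDN 2307809 to the Coptic calendar gives 15 Paoni 1322 AM.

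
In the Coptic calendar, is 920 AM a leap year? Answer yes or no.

no

920 mod 4 = 0; in the Coptic calendar a year is leap when year mod 4 = 3, so it is a common year.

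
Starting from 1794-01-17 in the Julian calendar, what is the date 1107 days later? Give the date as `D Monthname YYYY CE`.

28 January 1797 CE

The starting date is JDN 2376333; 2376333 + 1107 = 2377440.
JDN 2377440 corresponds to 28 January 1797 CE.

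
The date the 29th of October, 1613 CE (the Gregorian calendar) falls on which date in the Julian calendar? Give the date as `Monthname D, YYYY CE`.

October 19, 1613 CE

At this point the Julian calendar is 10 days behind the Gregorian.
29 October 1613 Gregorian − 10 days → 19 October 1613 Julian.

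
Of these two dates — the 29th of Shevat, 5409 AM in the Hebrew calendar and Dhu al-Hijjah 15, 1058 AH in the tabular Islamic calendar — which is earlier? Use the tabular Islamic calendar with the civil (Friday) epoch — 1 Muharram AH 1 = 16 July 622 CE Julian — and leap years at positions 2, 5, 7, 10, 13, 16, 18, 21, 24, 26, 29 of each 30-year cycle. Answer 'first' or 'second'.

second

Converting both to JDN: 2323387 vs 2323345; the smaller is the second.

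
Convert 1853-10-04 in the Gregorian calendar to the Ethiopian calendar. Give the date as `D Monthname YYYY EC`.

25 Meskerem 1846 EC

Julian Day Number of the source date = 2398131.
Converting JDN 2398131 to the Ethiopian calendar gives 25 Meskerem 1846 EC.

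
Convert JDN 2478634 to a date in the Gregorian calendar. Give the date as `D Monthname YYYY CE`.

2 March 2074 CE

Counting from JDN 2299161 = 15 Oct 1582 gives an offset of 179473 days.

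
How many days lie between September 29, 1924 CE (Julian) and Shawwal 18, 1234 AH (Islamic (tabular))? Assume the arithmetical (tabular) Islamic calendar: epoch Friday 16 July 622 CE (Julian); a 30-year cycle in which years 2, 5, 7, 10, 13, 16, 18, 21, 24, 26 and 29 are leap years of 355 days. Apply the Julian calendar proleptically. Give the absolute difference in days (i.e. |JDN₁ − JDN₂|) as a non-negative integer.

JDN of the first date = 2424071.
JDN of the second date = 2385657.
|2385657 − 2424071| = 38414.

38414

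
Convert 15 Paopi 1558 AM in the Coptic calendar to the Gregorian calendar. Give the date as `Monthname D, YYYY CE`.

October 24, 1841 CE

Both dates share Julian Day Number 2393768; in the Gregorian calendar that is 24 October 1841 CE.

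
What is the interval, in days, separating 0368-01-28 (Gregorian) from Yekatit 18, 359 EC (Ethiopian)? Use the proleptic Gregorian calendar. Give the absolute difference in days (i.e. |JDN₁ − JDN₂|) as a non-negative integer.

349

First date → JDN 1855496; second date → JDN 1855147.
The interval is |1855496 − 1855147| = 349 days.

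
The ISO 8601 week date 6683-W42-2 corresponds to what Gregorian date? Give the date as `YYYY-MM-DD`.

ISO week 1 of 6683 is the week containing the first Thursday of 6683.
Week 42, day 2 (Tuesday) lands on 6683-10-16.

6683-10-16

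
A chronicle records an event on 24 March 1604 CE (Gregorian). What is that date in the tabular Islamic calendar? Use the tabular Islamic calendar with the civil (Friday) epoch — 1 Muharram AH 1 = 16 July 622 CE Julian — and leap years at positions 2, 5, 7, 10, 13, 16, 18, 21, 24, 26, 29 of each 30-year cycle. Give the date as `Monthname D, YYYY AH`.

Both dates share Julian Day Number 2306992; in the tabular Islamic calendar that is 22 Shawwal 1012 AH.

Shawwal 22, 1012 AH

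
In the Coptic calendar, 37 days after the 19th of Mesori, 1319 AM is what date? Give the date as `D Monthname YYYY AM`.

20 Thout 1320 AM

Counting 37 days forward from JDN 2306777 reaches JDN 2306814, which is 20 Thout 1320 AM.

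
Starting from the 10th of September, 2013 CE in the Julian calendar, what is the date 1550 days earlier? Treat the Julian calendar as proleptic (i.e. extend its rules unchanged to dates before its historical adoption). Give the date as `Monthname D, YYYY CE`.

June 13, 2009 CE

Counting 1550 days back from JDN 2456559 reaches JDN 2455009, which is June 13, 2009 CE.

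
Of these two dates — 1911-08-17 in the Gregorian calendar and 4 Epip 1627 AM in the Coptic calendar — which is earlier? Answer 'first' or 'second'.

Converting both to JDN: 2419266 vs 2419229; the smaller is the second.

second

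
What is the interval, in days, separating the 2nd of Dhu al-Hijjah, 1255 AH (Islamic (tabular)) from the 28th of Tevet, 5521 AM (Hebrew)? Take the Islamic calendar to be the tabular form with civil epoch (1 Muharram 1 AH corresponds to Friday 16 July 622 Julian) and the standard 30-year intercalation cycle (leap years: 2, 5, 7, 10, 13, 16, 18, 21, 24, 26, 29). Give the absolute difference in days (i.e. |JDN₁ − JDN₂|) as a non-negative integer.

First date → JDN 2393142; second date → JDN 2364256.
The interval is |2393142 − 2364256| = 28886 days.

28886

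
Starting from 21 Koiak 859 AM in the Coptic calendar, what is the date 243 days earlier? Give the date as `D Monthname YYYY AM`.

23 Parmouti 858 AM

Counting 243 days back from JDN 2138524 reaches JDN 2138281, which is 23 Parmouti 858 AM.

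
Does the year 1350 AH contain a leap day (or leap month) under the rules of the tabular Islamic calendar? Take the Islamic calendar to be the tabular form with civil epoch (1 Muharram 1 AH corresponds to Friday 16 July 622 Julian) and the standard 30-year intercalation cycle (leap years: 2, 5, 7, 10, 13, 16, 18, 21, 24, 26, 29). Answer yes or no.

Year 1350 AH is year 30 of its 30-year cycle; leap positions are 2, 5, 7, 10, 13, 16, 18, 21, 24, 26, 29, so it is a common year (354 days).

no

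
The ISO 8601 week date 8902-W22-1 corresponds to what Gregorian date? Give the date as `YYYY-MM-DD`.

ISO week 1 of 8902 is the week containing the first Thursday of 8902.
Week 22, day 1 (Monday) lands on 8902-05-29.

8902-05-29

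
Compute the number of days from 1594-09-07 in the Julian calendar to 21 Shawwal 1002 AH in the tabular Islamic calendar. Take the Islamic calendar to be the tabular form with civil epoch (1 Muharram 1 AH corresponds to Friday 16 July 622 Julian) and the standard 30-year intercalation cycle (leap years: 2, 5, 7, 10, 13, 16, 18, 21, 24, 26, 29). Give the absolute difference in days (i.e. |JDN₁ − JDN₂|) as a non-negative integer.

First date → JDN 2303516; second date → JDN 2303447.
The interval is |2303516 − 2303447| = 69 days.

69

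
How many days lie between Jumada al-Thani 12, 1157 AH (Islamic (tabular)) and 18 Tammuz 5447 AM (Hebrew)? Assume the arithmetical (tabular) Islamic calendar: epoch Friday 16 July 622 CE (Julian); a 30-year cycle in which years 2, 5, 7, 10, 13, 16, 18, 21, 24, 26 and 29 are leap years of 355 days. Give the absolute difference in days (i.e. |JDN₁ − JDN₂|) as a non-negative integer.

JDN of the first date = 2358247.
JDN of the second date = 2337404.
|2337404 − 2358247| = 20843.

20843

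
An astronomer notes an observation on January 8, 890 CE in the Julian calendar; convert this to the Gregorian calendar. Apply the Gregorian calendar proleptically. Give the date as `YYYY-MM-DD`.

For dates in this range the Gregorian date is 4 days ahead of the Julian.
8 January 890 Julian + 4 days → 12 January 890 Gregorian.

0890-01-12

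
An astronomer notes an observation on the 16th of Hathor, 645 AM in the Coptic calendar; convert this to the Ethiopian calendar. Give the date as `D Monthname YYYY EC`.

The source date corresponds to 17 November 928 in the proleptic Gregorian calendar (JDN 2060326).
That day falls on 16 Hidar 921 EC in the Ethiopian calendar.

16 Hidar 921 EC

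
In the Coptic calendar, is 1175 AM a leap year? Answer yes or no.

yes

1175 mod 4 = 3; in the Coptic calendar a year is leap when year mod 4 = 3, so it is a leap year.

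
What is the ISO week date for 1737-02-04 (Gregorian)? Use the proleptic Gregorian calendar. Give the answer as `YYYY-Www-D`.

The weekday is Monday (ISO weekday 1).
That Monday belongs to ISO week 6 of ISO year 1737.

1737-W06-1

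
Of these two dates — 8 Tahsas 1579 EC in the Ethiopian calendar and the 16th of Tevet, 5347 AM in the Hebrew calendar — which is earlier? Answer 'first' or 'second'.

first

The two dates have Julian Day Numbers 2300682 and 2300695 respectively.
Since 2300682 < 2300695, the first date comes first.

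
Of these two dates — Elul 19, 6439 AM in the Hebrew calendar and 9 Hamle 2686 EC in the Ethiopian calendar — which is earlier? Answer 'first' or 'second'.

Converting both to JDN: 2699803 vs 2705225; the smaller is the first.

first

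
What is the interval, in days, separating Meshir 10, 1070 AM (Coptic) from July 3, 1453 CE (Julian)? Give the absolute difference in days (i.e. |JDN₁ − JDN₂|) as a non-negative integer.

First date → JDN 2215641; second date → JDN 2251950.
The interval is |2215641 − 2251950| = 36309 days.

36309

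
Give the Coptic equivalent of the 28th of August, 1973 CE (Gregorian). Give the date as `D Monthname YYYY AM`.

22 Mesori 1689 AM

Julian Day Number of the source date = 2441923.
Converting JDN 2441923 to the Coptic calendar gives 22 Mesori 1689 AM.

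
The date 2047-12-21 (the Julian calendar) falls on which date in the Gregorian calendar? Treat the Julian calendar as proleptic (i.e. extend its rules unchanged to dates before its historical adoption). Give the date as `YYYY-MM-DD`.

2048-01-03

At this point the Julian calendar is 13 days behind the Gregorian.
21 December 2047 Julian + 13 days → 3 January 2048 Gregorian.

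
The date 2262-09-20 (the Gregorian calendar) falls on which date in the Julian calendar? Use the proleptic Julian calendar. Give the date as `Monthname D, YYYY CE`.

September 5, 2262 CE

At this point the Julian calendar is 15 days behind the Gregorian.
20 September 2262 Gregorian − 15 days → 5 September 2262 Julian.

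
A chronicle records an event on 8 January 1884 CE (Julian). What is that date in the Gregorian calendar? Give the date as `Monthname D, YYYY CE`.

For dates in this range the Gregorian date is 12 days ahead of the Julian.
8 January 1884 Julian + 12 days → 20 January 1884 Gregorian.

January 20, 1884 CE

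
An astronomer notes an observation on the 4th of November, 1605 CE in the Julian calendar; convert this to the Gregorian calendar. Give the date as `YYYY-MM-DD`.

For dates in this range the Gregorian date is 10 days ahead of the Julian.
4 November 1605 Julian + 10 days → 14 November 1605 Gregorian.

1605-11-14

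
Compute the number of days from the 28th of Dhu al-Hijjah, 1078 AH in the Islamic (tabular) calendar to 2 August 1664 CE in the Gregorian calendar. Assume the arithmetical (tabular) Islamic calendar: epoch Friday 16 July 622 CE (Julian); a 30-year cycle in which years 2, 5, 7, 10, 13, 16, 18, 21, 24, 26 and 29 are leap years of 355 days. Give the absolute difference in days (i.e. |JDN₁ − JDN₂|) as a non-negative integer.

First date → JDN 2330445; second date → JDN 2329038.
The interval is |2330445 − 2329038| = 1407 days.

1407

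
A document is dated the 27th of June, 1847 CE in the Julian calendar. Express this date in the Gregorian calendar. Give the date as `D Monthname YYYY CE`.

At this point the Julian calendar is 12 days behind the Gregorian.
27 June 1847 Julian + 12 days → 9 July 1847 Gregorian.

9 July 1847 CE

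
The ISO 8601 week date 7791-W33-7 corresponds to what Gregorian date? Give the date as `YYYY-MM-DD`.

7791-08-21

ISO week 1 of 7791 is the week containing the first Thursday of 7791.
Week 33, day 7 (Sunday) lands on 7791-08-21.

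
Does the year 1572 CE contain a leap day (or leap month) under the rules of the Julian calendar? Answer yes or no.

yes

1572 mod 4 = 0, so it is a leap year in the Julian calendar.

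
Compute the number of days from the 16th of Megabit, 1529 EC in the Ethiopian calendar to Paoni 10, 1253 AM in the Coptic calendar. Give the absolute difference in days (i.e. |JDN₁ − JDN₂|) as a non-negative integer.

84

First date → JDN 2282518; second date → JDN 2282602.
The interval is |2282518 − 2282602| = 84 days.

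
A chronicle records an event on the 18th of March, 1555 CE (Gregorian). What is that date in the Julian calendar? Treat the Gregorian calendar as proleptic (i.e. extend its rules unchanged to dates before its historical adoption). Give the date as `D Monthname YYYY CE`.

8 March 1555 CE

At this point the Julian calendar is 10 days behind the Gregorian.
18 March 1555 Gregorian − 10 days → 8 March 1555 Julian.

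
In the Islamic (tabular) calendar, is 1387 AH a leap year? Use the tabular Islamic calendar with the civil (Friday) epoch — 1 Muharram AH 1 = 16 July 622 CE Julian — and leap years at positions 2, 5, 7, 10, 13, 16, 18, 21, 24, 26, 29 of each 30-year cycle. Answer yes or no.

Year 1387 AH is year 7 of its 30-year cycle; leap positions are 2, 5, 7, 10, 13, 16, 18, 21, 24, 26, 29, so it is a leap year (355 days).

yes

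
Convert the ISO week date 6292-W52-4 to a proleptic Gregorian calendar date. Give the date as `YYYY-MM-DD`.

6292-12-29

ISO week 1 of 6292 is the week containing the first Thursday of 6292.
Week 52, day 4 (Thursday) lands on 6292-12-29.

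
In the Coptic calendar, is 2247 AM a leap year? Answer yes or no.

2247 mod 4 = 3; in the Coptic calendar a year is leap when year mod 4 = 3, so it is a leap year.

yes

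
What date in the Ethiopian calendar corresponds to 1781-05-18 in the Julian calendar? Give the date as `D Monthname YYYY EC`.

Julian Day Number of the source date = 2371706.
Converting JDN 2371706 to the Ethiopian calendar gives 23 Ginbot 1773 EC.

23 Ginbot 1773 EC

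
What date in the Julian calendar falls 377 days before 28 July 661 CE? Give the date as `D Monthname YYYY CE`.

16 July 660 CE

The starting date is JDN 1962697; 1962697 − 377 = 1962320.
JDN 1962320 corresponds to 16 July 660 CE.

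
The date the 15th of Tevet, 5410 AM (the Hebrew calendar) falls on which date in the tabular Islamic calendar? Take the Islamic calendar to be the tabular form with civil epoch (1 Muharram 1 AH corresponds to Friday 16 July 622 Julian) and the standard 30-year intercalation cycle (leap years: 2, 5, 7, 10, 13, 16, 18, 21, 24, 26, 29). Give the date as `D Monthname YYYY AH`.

14 Dhu al-Hijjah 1059 AH

Julian Day Number of the source date = 2323698.
Converting JDN 2323698 to the tabular Islamic calendar gives 14 Dhu al-Hijjah 1059 AH.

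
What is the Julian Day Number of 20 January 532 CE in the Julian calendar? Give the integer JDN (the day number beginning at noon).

1915390

Equivalently 22 January 532 (proleptic Gregorian).
JDN 2451545 is 1 January 2000 CE (Gregorian); the target day is −536155 days from there, so JDN = 1915390.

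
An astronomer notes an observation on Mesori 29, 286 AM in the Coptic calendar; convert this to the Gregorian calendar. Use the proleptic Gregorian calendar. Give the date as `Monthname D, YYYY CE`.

August 24, 570 CE

Julian Day Number of the source date = 1929484.
Converting JDN 1929484 to the Gregorian calendar gives 24 August 570 CE.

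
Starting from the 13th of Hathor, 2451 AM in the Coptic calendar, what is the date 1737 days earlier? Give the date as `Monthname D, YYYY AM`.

Meshir 12, 2446 AM

JDN of the 13th of Hathor, 2451 AM = 2719964.
2719964 − 1737 = 2718227.
JDN 2718227 in the Coptic calendar is Meshir 12, 2446 AM.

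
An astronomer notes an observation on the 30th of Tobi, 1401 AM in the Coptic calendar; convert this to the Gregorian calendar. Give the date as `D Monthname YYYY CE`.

Both dates share Julian Day Number 2336529; in the Gregorian calendar that is 4 February 1685 CE.

4 February 1685 CE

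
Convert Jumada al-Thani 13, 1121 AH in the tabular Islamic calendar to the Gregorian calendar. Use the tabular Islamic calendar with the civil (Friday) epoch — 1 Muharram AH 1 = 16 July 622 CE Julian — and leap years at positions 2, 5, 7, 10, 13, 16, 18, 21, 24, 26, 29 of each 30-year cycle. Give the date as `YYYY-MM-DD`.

1709-08-20

Both dates share Julian Day Number 2345491; in the Gregorian calendar that is 20 August 1709 CE.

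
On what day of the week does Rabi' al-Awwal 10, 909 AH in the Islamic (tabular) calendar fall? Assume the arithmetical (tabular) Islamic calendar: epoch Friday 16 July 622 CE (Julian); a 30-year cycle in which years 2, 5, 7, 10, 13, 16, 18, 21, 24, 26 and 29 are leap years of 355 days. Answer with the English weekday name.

In the proleptic Gregorian calendar this is 12 September 1503 (JDN 2270273).
2270273 ≡ 5 (mod 7); counting from Monday = 0 gives Saturday.

Saturday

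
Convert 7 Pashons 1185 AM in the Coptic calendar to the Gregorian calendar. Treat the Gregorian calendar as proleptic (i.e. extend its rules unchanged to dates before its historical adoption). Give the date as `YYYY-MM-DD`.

1469-05-11

Julian Day Number of the source date = 2257732.
Converting JDN 2257732 to the Gregorian calendar gives 11 May 1469 CE.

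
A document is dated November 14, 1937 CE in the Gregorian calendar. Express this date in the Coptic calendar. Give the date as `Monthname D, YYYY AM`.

Hathor 5, 1654 AM

Both dates share Julian Day Number 2428852; in the Coptic calendar that is 5 Hathor 1654 AM.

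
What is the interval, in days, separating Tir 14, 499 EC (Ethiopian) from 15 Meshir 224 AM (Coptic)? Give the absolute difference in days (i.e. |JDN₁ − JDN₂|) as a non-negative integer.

397

JDN of the first date = 1906248.
JDN of the second date = 1906645.
|1906645 − 1906248| = 397.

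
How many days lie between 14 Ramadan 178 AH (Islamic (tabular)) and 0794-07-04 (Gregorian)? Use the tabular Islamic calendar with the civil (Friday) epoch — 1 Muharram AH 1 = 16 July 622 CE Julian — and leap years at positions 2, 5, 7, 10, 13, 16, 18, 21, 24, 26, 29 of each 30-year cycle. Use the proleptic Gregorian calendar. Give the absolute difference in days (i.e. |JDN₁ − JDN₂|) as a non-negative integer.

First date → JDN 2011412; second date → JDN 2011247.
The interval is |2011412 − 2011247| = 165 days.

165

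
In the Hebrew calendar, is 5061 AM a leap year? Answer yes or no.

no

Hebrew year 5061 is year 7 of its 19-year Metonic cycle; leap years are at positions 3, 6, 8, 11, 14, 17, 19, so it is a common year (12 months).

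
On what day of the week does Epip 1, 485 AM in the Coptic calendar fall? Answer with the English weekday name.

Sunday

This is JDN 2002111 (29 June 769 Gregorian).
JDN 2002111 mod 7 = 6, and JDN 0 was a Monday, so this is a Sunday.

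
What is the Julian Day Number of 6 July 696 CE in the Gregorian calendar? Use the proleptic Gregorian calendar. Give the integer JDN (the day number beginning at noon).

1975456

JDN 2299161 is 15 October 1582 CE (Gregorian); the target day is −323705 days from there, so JDN = 1975456.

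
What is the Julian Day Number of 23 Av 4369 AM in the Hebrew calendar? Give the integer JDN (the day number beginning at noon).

1943707

In the proleptic Gregorian calendar the same day is 3 August 609.
JDN 2400001 is 17 November 1858 CE (Gregorian), MJD 0; the target day is −456294 days from there, so JDN = 1943707.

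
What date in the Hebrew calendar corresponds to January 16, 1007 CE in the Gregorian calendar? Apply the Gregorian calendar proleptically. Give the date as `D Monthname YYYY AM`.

19 Shevat 4767 AM

Both dates share Julian Day Number 2088874; in the Hebrew calendar that is 19 Shevat 4767 AM.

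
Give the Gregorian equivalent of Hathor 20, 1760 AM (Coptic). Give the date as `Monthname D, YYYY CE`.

Both dates share Julian Day Number 2467584; in the Gregorian calendar that is 30 November 2043 CE.

November 30, 2043 CE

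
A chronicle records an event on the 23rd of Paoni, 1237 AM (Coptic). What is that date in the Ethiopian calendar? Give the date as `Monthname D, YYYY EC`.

Sene 23, 1513 EC

The source date corresponds to 27 June 1521 in the proleptic Gregorian calendar (JDN 2276771).
That day falls on 23 Sene 1513 EC in the Ethiopian calendar.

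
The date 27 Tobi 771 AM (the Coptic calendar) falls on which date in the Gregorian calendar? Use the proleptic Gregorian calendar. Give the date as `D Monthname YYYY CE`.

28 January 1055 CE

Julian Day Number of the source date = 2106418.
Converting JDN 2106418 to the Gregorian calendar gives 28 January 1055 CE.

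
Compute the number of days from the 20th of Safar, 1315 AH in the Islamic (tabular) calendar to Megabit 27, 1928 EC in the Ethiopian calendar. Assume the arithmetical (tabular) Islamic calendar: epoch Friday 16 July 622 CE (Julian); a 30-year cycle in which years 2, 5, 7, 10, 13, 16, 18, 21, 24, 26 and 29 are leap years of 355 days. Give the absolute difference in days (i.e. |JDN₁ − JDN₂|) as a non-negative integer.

First date → JDN 2414127; second date → JDN 2428264.
The interval is |2414127 − 2428264| = 14137 days.

14137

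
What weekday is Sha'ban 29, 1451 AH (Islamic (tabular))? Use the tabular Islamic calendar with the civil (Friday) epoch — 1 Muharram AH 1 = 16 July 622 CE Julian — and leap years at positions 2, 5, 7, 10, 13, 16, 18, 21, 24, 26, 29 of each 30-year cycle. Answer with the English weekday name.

Equivalently 5 January 2030 Gregorian, JDN 2462507.
Since JDN mod 7 = 5 (0 = Monday), the day is Saturday.

Saturday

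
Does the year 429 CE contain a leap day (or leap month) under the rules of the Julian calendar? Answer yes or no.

no

429 mod 4 = 1, so it is a common year in the Julian calendar.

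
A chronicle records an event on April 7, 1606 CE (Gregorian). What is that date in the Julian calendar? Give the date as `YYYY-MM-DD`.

1606-03-28

At this point the Julian calendar is 10 days behind the Gregorian.
7 April 1606 Gregorian − 10 days → 28 March 1606 Julian.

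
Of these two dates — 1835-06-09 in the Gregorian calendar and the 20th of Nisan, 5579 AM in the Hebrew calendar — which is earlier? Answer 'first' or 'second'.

The two dates have Julian Day Numbers 2391439 and 2385540 respectively.
Since 2385540 < 2391439, the second date comes first.

second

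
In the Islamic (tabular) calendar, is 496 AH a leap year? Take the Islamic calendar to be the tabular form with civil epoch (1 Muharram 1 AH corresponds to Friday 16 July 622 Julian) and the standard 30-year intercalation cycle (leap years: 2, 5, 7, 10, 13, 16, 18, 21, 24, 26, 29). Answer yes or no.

yes

Year 496 AH is year 16 of its 30-year cycle; leap positions are 2, 5, 7, 10, 13, 16, 18, 21, 24, 26, 29, so it is a leap year (355 days).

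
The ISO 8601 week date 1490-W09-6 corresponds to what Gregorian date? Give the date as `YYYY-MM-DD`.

1490-03-01

ISO week 1 of 1490 is the week containing the first Thursday of 1490.
Week 9, day 6 (Saturday) lands on 1490-03-01.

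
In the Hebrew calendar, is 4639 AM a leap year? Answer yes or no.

Hebrew year 4639 is year 3 of its 19-year Metonic cycle; leap years are at positions 3, 6, 8, 11, 14, 17, 19, so it is a leap year (13 months).

yes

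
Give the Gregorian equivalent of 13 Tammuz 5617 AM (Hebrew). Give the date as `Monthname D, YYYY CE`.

July 5, 1857 CE

Julian Day Number of the source date = 2399501.
Converting JDN 2399501 to the Gregorian calendar gives 5 July 1857 CE.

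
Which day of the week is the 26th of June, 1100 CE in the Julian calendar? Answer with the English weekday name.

Tuesday

Equivalently 3 July 1100 Gregorian, JDN 2123010.
JDN 2123010 mod 7 = 1, and JDN 0 was a Monday, so this is a Tuesday.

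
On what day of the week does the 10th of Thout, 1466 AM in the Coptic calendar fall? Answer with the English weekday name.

Thursday

This is JDN 2360130 (18 September 1749 Gregorian).
Since JDN mod 7 = 3 (0 = Monday), the day is Thursday.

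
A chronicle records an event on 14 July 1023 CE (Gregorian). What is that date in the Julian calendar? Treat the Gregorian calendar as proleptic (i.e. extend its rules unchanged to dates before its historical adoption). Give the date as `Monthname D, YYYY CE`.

The Julian–Gregorian offset here is 6 days (Julian trailing).
14 July 1023 Gregorian − 6 days → 8 July 1023 Julian.

July 8, 1023 CE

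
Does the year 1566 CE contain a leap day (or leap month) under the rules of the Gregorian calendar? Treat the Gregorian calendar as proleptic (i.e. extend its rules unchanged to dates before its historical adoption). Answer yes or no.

no

1566 is not divisible by 4, so it is a common year.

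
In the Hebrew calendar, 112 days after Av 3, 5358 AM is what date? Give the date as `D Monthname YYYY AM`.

The starting date is JDN 2304934; 2304934 + 112 = 2305046.
JDN 2305046 corresponds to 26 Cheshvan 5359 AM.

26 Cheshvan 5359 AM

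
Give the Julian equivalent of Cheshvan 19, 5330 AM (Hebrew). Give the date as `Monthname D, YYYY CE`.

The source date corresponds to 9 November 1569 in the proleptic Gregorian calendar (JDN 2294438).
That day falls on 30 October 1569 CE in the Julian calendar.

October 30, 1569 CE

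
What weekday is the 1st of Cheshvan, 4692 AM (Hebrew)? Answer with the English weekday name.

Saturday

In the proleptic Gregorian calendar this is 20 October 931 (JDN 2061393).
JDN 2061393 mod 7 = 5, and JDN 0 was a Monday, so this is a Saturday.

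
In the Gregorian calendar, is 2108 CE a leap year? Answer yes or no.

2108 is divisible by 4 and not by 100, so it is a leap year.

yes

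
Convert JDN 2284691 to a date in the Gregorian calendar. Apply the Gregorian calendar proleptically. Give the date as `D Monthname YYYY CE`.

4 March 1543 CE

Counting from JDN 2299161 = 15 Oct 1582 gives an offset of -14470 days.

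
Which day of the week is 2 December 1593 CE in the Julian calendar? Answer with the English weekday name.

Sunday

This is JDN 2303237 (12 December 1593 Gregorian).
JDN 2303237 mod 7 = 6, and JDN 0 was a Monday, so this is a Sunday.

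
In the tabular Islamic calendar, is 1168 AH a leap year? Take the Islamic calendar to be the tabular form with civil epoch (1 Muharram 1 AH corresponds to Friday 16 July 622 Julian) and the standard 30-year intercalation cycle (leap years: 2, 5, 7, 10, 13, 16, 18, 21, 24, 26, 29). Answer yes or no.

Year 1168 AH is year 28 of its 30-year cycle; leap positions are 2, 5, 7, 10, 13, 16, 18, 21, 24, 26, 29, so it is a common year (354 days).

no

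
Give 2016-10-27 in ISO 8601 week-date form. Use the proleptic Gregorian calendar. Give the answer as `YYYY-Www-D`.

2016-W43-4

The weekday is Thursday (ISO weekday 4).
That Thursday belongs to ISO week 43 of ISO year 2016.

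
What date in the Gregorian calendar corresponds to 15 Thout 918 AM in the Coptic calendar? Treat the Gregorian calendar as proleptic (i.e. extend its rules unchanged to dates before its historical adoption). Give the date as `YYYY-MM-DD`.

1201-09-19

Julian Day Number of the source date = 2159978.
Converting JDN 2159978 to the Gregorian calendar gives 19 September 1201 CE.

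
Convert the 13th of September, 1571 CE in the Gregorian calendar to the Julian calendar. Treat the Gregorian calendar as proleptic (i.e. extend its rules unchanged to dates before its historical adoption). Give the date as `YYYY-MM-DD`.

At this point the Julian calendar is 10 days behind the Gregorian.
13 September 1571 Gregorian − 10 days → 3 September 1571 Julian.

1571-09-03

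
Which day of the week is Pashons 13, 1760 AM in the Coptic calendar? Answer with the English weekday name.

This is JDN 2467757 (21 May 2044 Gregorian).
Since JDN mod 7 = 5 (0 = Monday), the day is Saturday.

Saturday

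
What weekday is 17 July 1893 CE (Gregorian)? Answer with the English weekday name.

JDN 2412662 mod 7 = 0, and JDN 0 was a Monday, so this is a Monday.

Monday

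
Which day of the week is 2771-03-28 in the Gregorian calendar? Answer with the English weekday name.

Sunday

JDN 2733233 mod 7 = 6, and JDN 0 was a Monday, so this is a Sunday.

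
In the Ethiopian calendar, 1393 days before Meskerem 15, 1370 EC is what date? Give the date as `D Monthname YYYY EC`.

23 Hidar 1366 EC

Counting 1393 days back from JDN 2224262 reaches JDN 2222869, which is 23 Hidar 1366 EC.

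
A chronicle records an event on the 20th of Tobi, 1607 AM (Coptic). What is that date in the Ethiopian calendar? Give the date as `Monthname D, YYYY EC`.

Julian Day Number of the source date = 2411760.
Converting JDN 2411760 to the Ethiopian calendar gives 20 Tir 1883 EC.

Tir 20, 1883 EC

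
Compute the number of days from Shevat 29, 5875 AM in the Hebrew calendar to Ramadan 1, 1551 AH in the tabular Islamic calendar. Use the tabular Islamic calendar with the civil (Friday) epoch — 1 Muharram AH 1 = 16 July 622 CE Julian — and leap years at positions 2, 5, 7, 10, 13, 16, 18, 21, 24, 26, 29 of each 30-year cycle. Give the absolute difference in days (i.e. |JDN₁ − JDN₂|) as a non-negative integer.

First date → JDN 2493601; second date → JDN 2497944.
The interval is |2493601 − 2497944| = 4343 days.

4343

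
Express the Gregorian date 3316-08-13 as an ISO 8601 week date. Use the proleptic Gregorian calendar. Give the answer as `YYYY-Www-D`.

3316-W33-4

The weekday is Thursday (ISO weekday 4).
That Thursday belongs to ISO week 33 of ISO year 3316.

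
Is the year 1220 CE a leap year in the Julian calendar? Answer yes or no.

yes

1220 mod 4 = 0, so it is a leap year in the Julian calendar.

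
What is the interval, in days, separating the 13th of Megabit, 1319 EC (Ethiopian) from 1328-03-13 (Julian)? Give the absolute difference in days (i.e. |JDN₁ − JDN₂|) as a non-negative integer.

JDN of the first date = 2205812.
JDN of the second date = 2206182.
|2206182 − 2205812| = 370.

370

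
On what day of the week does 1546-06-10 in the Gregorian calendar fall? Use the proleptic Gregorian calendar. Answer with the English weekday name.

Since JDN mod 7 = 0 (0 = Monday), the day is Monday.

Monday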